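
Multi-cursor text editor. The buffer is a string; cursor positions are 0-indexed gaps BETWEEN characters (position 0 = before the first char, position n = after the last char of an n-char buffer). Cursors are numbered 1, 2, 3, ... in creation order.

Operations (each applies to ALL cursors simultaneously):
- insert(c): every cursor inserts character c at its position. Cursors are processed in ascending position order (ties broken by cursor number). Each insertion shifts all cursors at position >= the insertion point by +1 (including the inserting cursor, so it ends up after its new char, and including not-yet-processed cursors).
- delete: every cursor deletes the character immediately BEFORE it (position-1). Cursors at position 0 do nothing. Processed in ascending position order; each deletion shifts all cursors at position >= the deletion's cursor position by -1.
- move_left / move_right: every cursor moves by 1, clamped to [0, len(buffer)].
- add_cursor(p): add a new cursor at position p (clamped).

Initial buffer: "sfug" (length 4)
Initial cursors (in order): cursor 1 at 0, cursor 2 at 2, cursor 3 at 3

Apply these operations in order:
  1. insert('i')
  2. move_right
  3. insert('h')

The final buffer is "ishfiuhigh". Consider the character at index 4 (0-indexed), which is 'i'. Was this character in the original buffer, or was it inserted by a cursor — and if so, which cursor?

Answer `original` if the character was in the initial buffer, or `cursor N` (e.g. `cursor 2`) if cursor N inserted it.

After op 1 (insert('i')): buffer="isfiuig" (len 7), cursors c1@1 c2@4 c3@6, authorship 1..2.3.
After op 2 (move_right): buffer="isfiuig" (len 7), cursors c1@2 c2@5 c3@7, authorship 1..2.3.
After op 3 (insert('h')): buffer="ishfiuhigh" (len 10), cursors c1@3 c2@7 c3@10, authorship 1.1.2.23.3
Authorship (.=original, N=cursor N): 1 . 1 . 2 . 2 3 . 3
Index 4: author = 2

Answer: cursor 2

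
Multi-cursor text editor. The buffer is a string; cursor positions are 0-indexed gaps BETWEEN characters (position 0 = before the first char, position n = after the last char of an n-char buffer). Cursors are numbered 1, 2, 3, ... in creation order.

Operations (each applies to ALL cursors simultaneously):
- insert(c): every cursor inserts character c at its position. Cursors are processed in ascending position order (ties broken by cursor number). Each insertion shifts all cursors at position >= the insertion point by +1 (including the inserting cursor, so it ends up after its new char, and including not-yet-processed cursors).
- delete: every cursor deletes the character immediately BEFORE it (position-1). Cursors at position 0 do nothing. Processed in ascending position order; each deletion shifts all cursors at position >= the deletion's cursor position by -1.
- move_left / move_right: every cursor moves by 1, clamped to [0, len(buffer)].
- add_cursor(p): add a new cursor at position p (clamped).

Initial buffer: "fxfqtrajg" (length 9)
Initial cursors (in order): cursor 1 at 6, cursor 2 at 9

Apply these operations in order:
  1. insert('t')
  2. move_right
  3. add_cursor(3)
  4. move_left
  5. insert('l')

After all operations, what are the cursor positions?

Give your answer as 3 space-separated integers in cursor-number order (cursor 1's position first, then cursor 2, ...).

After op 1 (insert('t')): buffer="fxfqtrtajgt" (len 11), cursors c1@7 c2@11, authorship ......1...2
After op 2 (move_right): buffer="fxfqtrtajgt" (len 11), cursors c1@8 c2@11, authorship ......1...2
After op 3 (add_cursor(3)): buffer="fxfqtrtajgt" (len 11), cursors c3@3 c1@8 c2@11, authorship ......1...2
After op 4 (move_left): buffer="fxfqtrtajgt" (len 11), cursors c3@2 c1@7 c2@10, authorship ......1...2
After op 5 (insert('l')): buffer="fxlfqtrtlajglt" (len 14), cursors c3@3 c1@9 c2@13, authorship ..3....11...22

Answer: 9 13 3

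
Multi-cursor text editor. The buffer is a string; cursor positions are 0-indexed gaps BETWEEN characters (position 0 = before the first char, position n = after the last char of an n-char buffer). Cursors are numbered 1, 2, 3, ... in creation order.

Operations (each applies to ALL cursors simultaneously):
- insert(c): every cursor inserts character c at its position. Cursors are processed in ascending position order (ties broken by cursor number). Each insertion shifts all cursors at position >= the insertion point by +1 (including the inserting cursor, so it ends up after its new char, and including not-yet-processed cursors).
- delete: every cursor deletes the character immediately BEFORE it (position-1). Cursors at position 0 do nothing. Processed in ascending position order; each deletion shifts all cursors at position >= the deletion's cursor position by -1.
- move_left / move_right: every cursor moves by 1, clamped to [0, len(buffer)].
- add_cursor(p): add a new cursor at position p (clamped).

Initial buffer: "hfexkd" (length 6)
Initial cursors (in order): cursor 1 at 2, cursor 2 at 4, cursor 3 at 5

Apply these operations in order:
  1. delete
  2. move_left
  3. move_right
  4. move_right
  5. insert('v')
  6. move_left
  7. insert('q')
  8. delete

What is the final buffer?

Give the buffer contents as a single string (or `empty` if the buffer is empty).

Answer: hevdvv

Derivation:
After op 1 (delete): buffer="hed" (len 3), cursors c1@1 c2@2 c3@2, authorship ...
After op 2 (move_left): buffer="hed" (len 3), cursors c1@0 c2@1 c3@1, authorship ...
After op 3 (move_right): buffer="hed" (len 3), cursors c1@1 c2@2 c3@2, authorship ...
After op 4 (move_right): buffer="hed" (len 3), cursors c1@2 c2@3 c3@3, authorship ...
After op 5 (insert('v')): buffer="hevdvv" (len 6), cursors c1@3 c2@6 c3@6, authorship ..1.23
After op 6 (move_left): buffer="hevdvv" (len 6), cursors c1@2 c2@5 c3@5, authorship ..1.23
After op 7 (insert('q')): buffer="heqvdvqqv" (len 9), cursors c1@3 c2@8 c3@8, authorship ..11.2233
After op 8 (delete): buffer="hevdvv" (len 6), cursors c1@2 c2@5 c3@5, authorship ..1.23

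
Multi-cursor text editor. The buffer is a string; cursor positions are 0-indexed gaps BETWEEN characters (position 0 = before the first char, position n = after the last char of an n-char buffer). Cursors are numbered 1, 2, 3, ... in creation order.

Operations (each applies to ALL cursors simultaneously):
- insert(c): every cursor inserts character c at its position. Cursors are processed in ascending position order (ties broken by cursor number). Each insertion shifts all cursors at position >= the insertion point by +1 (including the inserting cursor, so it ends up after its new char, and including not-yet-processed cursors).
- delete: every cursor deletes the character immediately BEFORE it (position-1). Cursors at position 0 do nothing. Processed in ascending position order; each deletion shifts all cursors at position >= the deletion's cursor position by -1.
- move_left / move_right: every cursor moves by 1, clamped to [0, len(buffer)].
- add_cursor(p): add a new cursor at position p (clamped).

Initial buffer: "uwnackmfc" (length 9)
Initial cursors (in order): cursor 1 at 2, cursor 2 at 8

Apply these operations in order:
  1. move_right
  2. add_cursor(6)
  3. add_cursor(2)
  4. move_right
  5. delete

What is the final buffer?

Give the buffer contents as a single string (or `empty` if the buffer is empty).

After op 1 (move_right): buffer="uwnackmfc" (len 9), cursors c1@3 c2@9, authorship .........
After op 2 (add_cursor(6)): buffer="uwnackmfc" (len 9), cursors c1@3 c3@6 c2@9, authorship .........
After op 3 (add_cursor(2)): buffer="uwnackmfc" (len 9), cursors c4@2 c1@3 c3@6 c2@9, authorship .........
After op 4 (move_right): buffer="uwnackmfc" (len 9), cursors c4@3 c1@4 c3@7 c2@9, authorship .........
After op 5 (delete): buffer="uwckf" (len 5), cursors c1@2 c4@2 c3@4 c2@5, authorship .....

Answer: uwckf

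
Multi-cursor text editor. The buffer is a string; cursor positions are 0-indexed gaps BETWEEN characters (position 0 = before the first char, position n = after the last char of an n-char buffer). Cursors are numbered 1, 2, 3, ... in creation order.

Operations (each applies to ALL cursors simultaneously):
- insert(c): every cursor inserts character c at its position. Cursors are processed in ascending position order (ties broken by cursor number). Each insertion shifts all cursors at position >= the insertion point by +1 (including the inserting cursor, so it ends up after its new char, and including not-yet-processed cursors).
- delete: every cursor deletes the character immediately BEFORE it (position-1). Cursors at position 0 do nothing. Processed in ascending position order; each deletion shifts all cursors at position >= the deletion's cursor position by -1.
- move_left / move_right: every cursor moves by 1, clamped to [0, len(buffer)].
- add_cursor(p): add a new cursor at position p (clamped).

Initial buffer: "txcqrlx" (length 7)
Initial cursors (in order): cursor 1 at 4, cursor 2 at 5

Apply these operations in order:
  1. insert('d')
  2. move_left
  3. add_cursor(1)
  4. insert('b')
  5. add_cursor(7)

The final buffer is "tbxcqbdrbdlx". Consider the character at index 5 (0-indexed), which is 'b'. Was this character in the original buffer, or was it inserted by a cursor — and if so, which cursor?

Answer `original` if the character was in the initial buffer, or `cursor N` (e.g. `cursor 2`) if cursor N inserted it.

After op 1 (insert('d')): buffer="txcqdrdlx" (len 9), cursors c1@5 c2@7, authorship ....1.2..
After op 2 (move_left): buffer="txcqdrdlx" (len 9), cursors c1@4 c2@6, authorship ....1.2..
After op 3 (add_cursor(1)): buffer="txcqdrdlx" (len 9), cursors c3@1 c1@4 c2@6, authorship ....1.2..
After op 4 (insert('b')): buffer="tbxcqbdrbdlx" (len 12), cursors c3@2 c1@6 c2@9, authorship .3...11.22..
After op 5 (add_cursor(7)): buffer="tbxcqbdrbdlx" (len 12), cursors c3@2 c1@6 c4@7 c2@9, authorship .3...11.22..
Authorship (.=original, N=cursor N): . 3 . . . 1 1 . 2 2 . .
Index 5: author = 1

Answer: cursor 1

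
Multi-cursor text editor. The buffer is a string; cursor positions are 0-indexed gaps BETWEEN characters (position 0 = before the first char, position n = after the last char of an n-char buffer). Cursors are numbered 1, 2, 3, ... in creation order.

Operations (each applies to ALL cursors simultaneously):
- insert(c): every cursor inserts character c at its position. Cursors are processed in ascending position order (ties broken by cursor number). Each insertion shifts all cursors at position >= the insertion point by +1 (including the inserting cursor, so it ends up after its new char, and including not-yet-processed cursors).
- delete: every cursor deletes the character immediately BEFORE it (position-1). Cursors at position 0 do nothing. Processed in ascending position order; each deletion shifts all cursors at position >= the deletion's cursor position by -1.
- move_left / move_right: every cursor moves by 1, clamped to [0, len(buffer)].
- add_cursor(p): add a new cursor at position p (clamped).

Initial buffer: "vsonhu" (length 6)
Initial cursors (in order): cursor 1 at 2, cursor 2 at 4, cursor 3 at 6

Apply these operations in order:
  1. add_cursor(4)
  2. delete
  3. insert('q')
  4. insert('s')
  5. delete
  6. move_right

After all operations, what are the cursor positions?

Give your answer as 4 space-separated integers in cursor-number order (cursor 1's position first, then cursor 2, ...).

After op 1 (add_cursor(4)): buffer="vsonhu" (len 6), cursors c1@2 c2@4 c4@4 c3@6, authorship ......
After op 2 (delete): buffer="vh" (len 2), cursors c1@1 c2@1 c4@1 c3@2, authorship ..
After op 3 (insert('q')): buffer="vqqqhq" (len 6), cursors c1@4 c2@4 c4@4 c3@6, authorship .124.3
After op 4 (insert('s')): buffer="vqqqssshqs" (len 10), cursors c1@7 c2@7 c4@7 c3@10, authorship .124124.33
After op 5 (delete): buffer="vqqqhq" (len 6), cursors c1@4 c2@4 c4@4 c3@6, authorship .124.3
After op 6 (move_right): buffer="vqqqhq" (len 6), cursors c1@5 c2@5 c4@5 c3@6, authorship .124.3

Answer: 5 5 6 5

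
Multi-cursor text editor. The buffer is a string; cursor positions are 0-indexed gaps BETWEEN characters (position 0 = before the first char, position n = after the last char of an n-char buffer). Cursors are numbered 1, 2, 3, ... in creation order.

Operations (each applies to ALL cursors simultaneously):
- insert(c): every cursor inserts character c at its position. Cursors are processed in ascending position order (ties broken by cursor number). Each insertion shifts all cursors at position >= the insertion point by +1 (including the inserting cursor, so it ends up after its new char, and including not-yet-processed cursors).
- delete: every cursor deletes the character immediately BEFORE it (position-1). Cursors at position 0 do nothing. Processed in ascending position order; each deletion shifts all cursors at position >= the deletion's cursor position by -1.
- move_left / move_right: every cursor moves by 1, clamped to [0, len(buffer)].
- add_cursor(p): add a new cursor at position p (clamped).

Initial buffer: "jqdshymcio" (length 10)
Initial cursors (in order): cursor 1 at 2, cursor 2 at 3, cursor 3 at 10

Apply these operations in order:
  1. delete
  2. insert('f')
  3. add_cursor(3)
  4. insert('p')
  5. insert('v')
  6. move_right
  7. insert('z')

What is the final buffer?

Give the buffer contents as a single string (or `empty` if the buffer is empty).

After op 1 (delete): buffer="jshymci" (len 7), cursors c1@1 c2@1 c3@7, authorship .......
After op 2 (insert('f')): buffer="jffshymcif" (len 10), cursors c1@3 c2@3 c3@10, authorship .12......3
After op 3 (add_cursor(3)): buffer="jffshymcif" (len 10), cursors c1@3 c2@3 c4@3 c3@10, authorship .12......3
After op 4 (insert('p')): buffer="jffpppshymcifp" (len 14), cursors c1@6 c2@6 c4@6 c3@14, authorship .12124......33
After op 5 (insert('v')): buffer="jffpppvvvshymcifpv" (len 18), cursors c1@9 c2@9 c4@9 c3@18, authorship .12124124......333
After op 6 (move_right): buffer="jffpppvvvshymcifpv" (len 18), cursors c1@10 c2@10 c4@10 c3@18, authorship .12124124......333
After op 7 (insert('z')): buffer="jffpppvvvszzzhymcifpvz" (len 22), cursors c1@13 c2@13 c4@13 c3@22, authorship .12124124.124.....3333

Answer: jffpppvvvszzzhymcifpvz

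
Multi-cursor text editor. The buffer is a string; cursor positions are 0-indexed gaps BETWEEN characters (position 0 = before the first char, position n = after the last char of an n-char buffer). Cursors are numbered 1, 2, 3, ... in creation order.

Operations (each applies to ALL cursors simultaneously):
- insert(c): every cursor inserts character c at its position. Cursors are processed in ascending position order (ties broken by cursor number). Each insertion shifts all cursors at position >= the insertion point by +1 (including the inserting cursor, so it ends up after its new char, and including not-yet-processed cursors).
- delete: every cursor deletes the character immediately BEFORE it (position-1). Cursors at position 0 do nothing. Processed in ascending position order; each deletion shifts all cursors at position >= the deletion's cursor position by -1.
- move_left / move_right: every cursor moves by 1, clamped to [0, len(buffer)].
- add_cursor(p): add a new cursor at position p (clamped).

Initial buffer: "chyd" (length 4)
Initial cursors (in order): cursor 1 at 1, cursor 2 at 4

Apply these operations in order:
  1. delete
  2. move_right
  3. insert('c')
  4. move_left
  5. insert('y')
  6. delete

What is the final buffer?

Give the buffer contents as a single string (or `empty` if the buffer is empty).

Answer: hcyc

Derivation:
After op 1 (delete): buffer="hy" (len 2), cursors c1@0 c2@2, authorship ..
After op 2 (move_right): buffer="hy" (len 2), cursors c1@1 c2@2, authorship ..
After op 3 (insert('c')): buffer="hcyc" (len 4), cursors c1@2 c2@4, authorship .1.2
After op 4 (move_left): buffer="hcyc" (len 4), cursors c1@1 c2@3, authorship .1.2
After op 5 (insert('y')): buffer="hycyyc" (len 6), cursors c1@2 c2@5, authorship .11.22
After op 6 (delete): buffer="hcyc" (len 4), cursors c1@1 c2@3, authorship .1.2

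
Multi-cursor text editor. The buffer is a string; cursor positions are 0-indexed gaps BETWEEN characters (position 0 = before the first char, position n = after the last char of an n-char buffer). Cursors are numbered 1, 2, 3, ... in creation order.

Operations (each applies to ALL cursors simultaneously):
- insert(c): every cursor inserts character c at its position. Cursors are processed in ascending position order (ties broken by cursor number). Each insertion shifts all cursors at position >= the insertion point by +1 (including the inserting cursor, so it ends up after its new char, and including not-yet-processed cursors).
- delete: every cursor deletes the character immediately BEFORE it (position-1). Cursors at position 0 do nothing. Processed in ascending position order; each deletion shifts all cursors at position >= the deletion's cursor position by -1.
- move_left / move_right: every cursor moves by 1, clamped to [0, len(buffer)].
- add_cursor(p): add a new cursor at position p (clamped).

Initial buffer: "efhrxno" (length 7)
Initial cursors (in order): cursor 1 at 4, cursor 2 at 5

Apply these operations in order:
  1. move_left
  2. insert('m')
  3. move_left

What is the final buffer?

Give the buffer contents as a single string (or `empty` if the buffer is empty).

After op 1 (move_left): buffer="efhrxno" (len 7), cursors c1@3 c2@4, authorship .......
After op 2 (insert('m')): buffer="efhmrmxno" (len 9), cursors c1@4 c2@6, authorship ...1.2...
After op 3 (move_left): buffer="efhmrmxno" (len 9), cursors c1@3 c2@5, authorship ...1.2...

Answer: efhmrmxno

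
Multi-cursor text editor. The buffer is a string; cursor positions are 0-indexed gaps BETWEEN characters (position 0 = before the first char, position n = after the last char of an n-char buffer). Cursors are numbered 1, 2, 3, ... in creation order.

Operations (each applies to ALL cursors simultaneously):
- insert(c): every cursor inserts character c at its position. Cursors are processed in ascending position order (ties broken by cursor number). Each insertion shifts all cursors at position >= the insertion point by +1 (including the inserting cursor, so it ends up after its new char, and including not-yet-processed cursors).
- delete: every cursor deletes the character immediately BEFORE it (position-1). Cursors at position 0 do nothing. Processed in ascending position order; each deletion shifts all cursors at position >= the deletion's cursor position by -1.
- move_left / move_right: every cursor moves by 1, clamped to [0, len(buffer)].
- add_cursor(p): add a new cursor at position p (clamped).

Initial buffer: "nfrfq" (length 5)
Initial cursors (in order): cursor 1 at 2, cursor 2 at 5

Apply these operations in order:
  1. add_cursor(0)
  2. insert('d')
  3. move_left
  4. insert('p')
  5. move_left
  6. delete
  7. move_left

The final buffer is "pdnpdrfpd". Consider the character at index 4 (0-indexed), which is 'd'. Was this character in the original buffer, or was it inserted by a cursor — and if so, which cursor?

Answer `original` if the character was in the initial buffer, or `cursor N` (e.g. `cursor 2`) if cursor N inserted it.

Answer: cursor 1

Derivation:
After op 1 (add_cursor(0)): buffer="nfrfq" (len 5), cursors c3@0 c1@2 c2@5, authorship .....
After op 2 (insert('d')): buffer="dnfdrfqd" (len 8), cursors c3@1 c1@4 c2@8, authorship 3..1...2
After op 3 (move_left): buffer="dnfdrfqd" (len 8), cursors c3@0 c1@3 c2@7, authorship 3..1...2
After op 4 (insert('p')): buffer="pdnfpdrfqpd" (len 11), cursors c3@1 c1@5 c2@10, authorship 33..11...22
After op 5 (move_left): buffer="pdnfpdrfqpd" (len 11), cursors c3@0 c1@4 c2@9, authorship 33..11...22
After op 6 (delete): buffer="pdnpdrfpd" (len 9), cursors c3@0 c1@3 c2@7, authorship 33.11..22
After op 7 (move_left): buffer="pdnpdrfpd" (len 9), cursors c3@0 c1@2 c2@6, authorship 33.11..22
Authorship (.=original, N=cursor N): 3 3 . 1 1 . . 2 2
Index 4: author = 1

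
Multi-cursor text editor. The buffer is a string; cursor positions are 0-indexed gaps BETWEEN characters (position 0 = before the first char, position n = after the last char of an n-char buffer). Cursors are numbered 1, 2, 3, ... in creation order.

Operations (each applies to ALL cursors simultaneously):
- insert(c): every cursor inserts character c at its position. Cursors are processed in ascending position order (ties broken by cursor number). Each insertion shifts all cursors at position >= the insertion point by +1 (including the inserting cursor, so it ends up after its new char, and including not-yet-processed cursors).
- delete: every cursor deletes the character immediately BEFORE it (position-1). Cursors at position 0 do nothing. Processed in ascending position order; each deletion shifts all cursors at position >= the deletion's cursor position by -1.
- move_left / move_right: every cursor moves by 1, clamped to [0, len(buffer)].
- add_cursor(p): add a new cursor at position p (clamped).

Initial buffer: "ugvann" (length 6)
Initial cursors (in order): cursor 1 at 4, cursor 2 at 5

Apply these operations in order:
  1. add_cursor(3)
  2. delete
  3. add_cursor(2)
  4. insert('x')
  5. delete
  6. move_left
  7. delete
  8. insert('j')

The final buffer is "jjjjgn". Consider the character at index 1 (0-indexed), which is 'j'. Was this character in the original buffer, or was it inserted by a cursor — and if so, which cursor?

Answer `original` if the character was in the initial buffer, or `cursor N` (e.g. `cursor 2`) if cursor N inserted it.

Answer: cursor 2

Derivation:
After op 1 (add_cursor(3)): buffer="ugvann" (len 6), cursors c3@3 c1@4 c2@5, authorship ......
After op 2 (delete): buffer="ugn" (len 3), cursors c1@2 c2@2 c3@2, authorship ...
After op 3 (add_cursor(2)): buffer="ugn" (len 3), cursors c1@2 c2@2 c3@2 c4@2, authorship ...
After op 4 (insert('x')): buffer="ugxxxxn" (len 7), cursors c1@6 c2@6 c3@6 c4@6, authorship ..1234.
After op 5 (delete): buffer="ugn" (len 3), cursors c1@2 c2@2 c3@2 c4@2, authorship ...
After op 6 (move_left): buffer="ugn" (len 3), cursors c1@1 c2@1 c3@1 c4@1, authorship ...
After op 7 (delete): buffer="gn" (len 2), cursors c1@0 c2@0 c3@0 c4@0, authorship ..
After op 8 (insert('j')): buffer="jjjjgn" (len 6), cursors c1@4 c2@4 c3@4 c4@4, authorship 1234..
Authorship (.=original, N=cursor N): 1 2 3 4 . .
Index 1: author = 2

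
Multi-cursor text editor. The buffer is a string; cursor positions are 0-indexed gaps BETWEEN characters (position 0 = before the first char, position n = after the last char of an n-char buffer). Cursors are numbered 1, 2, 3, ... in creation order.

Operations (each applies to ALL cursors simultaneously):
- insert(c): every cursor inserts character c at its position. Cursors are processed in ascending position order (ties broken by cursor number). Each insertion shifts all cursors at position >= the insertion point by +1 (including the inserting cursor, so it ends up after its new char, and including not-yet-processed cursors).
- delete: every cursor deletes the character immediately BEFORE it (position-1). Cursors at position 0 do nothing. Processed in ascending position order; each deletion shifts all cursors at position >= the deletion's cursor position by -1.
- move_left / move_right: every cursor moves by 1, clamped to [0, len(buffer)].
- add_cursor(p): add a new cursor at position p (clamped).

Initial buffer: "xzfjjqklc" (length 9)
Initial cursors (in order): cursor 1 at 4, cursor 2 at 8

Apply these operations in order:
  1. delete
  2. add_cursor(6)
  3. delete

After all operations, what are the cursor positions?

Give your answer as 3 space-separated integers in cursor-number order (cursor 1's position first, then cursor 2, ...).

Answer: 2 3 3

Derivation:
After op 1 (delete): buffer="xzfjqkc" (len 7), cursors c1@3 c2@6, authorship .......
After op 2 (add_cursor(6)): buffer="xzfjqkc" (len 7), cursors c1@3 c2@6 c3@6, authorship .......
After op 3 (delete): buffer="xzjc" (len 4), cursors c1@2 c2@3 c3@3, authorship ....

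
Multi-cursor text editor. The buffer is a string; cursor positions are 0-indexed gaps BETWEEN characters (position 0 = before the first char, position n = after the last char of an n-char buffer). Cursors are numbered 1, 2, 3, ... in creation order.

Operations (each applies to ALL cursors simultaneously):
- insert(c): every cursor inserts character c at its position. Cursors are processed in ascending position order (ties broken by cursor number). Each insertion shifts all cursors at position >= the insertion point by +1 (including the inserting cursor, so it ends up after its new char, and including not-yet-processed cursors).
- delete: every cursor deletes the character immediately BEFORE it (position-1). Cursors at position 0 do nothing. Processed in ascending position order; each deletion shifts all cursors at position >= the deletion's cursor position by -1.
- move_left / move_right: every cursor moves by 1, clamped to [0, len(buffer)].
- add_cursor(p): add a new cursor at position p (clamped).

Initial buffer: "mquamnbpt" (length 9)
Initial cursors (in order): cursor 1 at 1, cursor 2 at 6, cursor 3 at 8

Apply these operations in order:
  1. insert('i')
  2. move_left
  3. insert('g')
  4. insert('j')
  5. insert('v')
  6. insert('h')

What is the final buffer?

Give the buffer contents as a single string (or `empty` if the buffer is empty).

Answer: mgjvhiquamngjvhibpgjvhit

Derivation:
After op 1 (insert('i')): buffer="miquamnibpit" (len 12), cursors c1@2 c2@8 c3@11, authorship .1.....2..3.
After op 2 (move_left): buffer="miquamnibpit" (len 12), cursors c1@1 c2@7 c3@10, authorship .1.....2..3.
After op 3 (insert('g')): buffer="mgiquamngibpgit" (len 15), cursors c1@2 c2@9 c3@13, authorship .11.....22..33.
After op 4 (insert('j')): buffer="mgjiquamngjibpgjit" (len 18), cursors c1@3 c2@11 c3@16, authorship .111.....222..333.
After op 5 (insert('v')): buffer="mgjviquamngjvibpgjvit" (len 21), cursors c1@4 c2@13 c3@19, authorship .1111.....2222..3333.
After op 6 (insert('h')): buffer="mgjvhiquamngjvhibpgjvhit" (len 24), cursors c1@5 c2@15 c3@22, authorship .11111.....22222..33333.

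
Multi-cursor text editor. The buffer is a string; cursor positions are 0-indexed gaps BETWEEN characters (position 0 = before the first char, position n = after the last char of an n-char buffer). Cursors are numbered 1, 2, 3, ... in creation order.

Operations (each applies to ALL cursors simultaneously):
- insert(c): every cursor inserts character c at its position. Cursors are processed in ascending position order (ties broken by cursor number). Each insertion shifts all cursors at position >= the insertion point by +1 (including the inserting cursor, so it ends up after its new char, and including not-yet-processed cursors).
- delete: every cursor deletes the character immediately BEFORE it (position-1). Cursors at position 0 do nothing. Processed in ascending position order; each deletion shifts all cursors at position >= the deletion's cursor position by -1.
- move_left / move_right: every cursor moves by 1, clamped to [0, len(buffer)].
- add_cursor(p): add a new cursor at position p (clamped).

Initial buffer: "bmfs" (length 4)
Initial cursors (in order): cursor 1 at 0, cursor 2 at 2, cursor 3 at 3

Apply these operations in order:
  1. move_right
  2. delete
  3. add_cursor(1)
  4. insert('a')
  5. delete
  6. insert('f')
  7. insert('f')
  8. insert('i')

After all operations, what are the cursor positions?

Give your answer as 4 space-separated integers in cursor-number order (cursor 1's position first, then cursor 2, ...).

After op 1 (move_right): buffer="bmfs" (len 4), cursors c1@1 c2@3 c3@4, authorship ....
After op 2 (delete): buffer="m" (len 1), cursors c1@0 c2@1 c3@1, authorship .
After op 3 (add_cursor(1)): buffer="m" (len 1), cursors c1@0 c2@1 c3@1 c4@1, authorship .
After op 4 (insert('a')): buffer="amaaa" (len 5), cursors c1@1 c2@5 c3@5 c4@5, authorship 1.234
After op 5 (delete): buffer="m" (len 1), cursors c1@0 c2@1 c3@1 c4@1, authorship .
After op 6 (insert('f')): buffer="fmfff" (len 5), cursors c1@1 c2@5 c3@5 c4@5, authorship 1.234
After op 7 (insert('f')): buffer="ffmffffff" (len 9), cursors c1@2 c2@9 c3@9 c4@9, authorship 11.234234
After op 8 (insert('i')): buffer="ffimffffffiii" (len 13), cursors c1@3 c2@13 c3@13 c4@13, authorship 111.234234234

Answer: 3 13 13 13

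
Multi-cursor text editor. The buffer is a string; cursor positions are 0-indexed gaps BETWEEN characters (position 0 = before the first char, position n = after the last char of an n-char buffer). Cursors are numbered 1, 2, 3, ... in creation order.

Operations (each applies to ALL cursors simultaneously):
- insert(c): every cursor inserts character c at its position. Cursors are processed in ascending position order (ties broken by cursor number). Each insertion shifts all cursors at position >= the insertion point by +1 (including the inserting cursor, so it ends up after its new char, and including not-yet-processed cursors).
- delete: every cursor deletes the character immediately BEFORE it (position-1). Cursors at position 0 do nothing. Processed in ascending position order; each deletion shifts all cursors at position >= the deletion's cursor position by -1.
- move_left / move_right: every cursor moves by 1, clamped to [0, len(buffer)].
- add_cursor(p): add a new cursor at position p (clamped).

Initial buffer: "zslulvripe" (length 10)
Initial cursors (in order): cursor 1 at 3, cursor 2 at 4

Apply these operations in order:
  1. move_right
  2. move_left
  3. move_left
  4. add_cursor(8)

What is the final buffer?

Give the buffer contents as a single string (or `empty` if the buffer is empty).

After op 1 (move_right): buffer="zslulvripe" (len 10), cursors c1@4 c2@5, authorship ..........
After op 2 (move_left): buffer="zslulvripe" (len 10), cursors c1@3 c2@4, authorship ..........
After op 3 (move_left): buffer="zslulvripe" (len 10), cursors c1@2 c2@3, authorship ..........
After op 4 (add_cursor(8)): buffer="zslulvripe" (len 10), cursors c1@2 c2@3 c3@8, authorship ..........

Answer: zslulvripe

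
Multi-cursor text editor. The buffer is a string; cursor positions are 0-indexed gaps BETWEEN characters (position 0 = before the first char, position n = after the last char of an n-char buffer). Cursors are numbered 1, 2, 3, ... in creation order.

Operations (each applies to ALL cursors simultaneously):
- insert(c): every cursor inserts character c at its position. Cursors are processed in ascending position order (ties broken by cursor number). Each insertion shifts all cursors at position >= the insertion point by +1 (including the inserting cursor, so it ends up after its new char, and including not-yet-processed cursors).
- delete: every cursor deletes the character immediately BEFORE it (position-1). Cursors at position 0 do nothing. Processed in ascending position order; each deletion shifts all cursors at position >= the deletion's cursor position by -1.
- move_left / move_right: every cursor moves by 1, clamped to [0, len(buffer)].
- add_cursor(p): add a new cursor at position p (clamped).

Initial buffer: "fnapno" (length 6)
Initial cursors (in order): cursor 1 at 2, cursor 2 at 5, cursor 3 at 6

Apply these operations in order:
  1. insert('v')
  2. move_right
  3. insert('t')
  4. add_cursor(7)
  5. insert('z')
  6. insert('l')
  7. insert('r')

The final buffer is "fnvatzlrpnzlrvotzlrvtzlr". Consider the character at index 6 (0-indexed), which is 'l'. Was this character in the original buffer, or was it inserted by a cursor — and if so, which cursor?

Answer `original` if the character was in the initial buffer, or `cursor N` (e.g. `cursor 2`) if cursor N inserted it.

Answer: cursor 1

Derivation:
After op 1 (insert('v')): buffer="fnvapnvov" (len 9), cursors c1@3 c2@7 c3@9, authorship ..1...2.3
After op 2 (move_right): buffer="fnvapnvov" (len 9), cursors c1@4 c2@8 c3@9, authorship ..1...2.3
After op 3 (insert('t')): buffer="fnvatpnvotvt" (len 12), cursors c1@5 c2@10 c3@12, authorship ..1.1..2.233
After op 4 (add_cursor(7)): buffer="fnvatpnvotvt" (len 12), cursors c1@5 c4@7 c2@10 c3@12, authorship ..1.1..2.233
After op 5 (insert('z')): buffer="fnvatzpnzvotzvtz" (len 16), cursors c1@6 c4@9 c2@13 c3@16, authorship ..1.11..42.22333
After op 6 (insert('l')): buffer="fnvatzlpnzlvotzlvtzl" (len 20), cursors c1@7 c4@11 c2@16 c3@20, authorship ..1.111..442.2223333
After op 7 (insert('r')): buffer="fnvatzlrpnzlrvotzlrvtzlr" (len 24), cursors c1@8 c4@13 c2@19 c3@24, authorship ..1.1111..4442.222233333
Authorship (.=original, N=cursor N): . . 1 . 1 1 1 1 . . 4 4 4 2 . 2 2 2 2 3 3 3 3 3
Index 6: author = 1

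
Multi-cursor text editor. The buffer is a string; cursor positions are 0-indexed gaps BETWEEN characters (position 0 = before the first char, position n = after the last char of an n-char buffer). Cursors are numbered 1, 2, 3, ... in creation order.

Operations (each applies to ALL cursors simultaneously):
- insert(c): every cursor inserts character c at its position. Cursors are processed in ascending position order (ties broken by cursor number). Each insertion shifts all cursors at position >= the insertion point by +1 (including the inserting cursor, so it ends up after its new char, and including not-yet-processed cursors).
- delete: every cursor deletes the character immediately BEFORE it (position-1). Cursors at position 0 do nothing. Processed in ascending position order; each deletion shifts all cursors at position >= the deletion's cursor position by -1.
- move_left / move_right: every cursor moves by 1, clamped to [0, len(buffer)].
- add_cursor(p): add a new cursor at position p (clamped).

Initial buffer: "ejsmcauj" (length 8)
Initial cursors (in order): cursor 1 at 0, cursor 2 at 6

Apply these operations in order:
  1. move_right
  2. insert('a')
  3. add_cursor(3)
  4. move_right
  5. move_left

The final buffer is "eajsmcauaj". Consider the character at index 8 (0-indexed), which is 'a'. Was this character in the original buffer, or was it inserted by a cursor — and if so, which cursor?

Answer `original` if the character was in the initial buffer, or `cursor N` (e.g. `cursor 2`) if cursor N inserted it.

Answer: cursor 2

Derivation:
After op 1 (move_right): buffer="ejsmcauj" (len 8), cursors c1@1 c2@7, authorship ........
After op 2 (insert('a')): buffer="eajsmcauaj" (len 10), cursors c1@2 c2@9, authorship .1......2.
After op 3 (add_cursor(3)): buffer="eajsmcauaj" (len 10), cursors c1@2 c3@3 c2@9, authorship .1......2.
After op 4 (move_right): buffer="eajsmcauaj" (len 10), cursors c1@3 c3@4 c2@10, authorship .1......2.
After op 5 (move_left): buffer="eajsmcauaj" (len 10), cursors c1@2 c3@3 c2@9, authorship .1......2.
Authorship (.=original, N=cursor N): . 1 . . . . . . 2 .
Index 8: author = 2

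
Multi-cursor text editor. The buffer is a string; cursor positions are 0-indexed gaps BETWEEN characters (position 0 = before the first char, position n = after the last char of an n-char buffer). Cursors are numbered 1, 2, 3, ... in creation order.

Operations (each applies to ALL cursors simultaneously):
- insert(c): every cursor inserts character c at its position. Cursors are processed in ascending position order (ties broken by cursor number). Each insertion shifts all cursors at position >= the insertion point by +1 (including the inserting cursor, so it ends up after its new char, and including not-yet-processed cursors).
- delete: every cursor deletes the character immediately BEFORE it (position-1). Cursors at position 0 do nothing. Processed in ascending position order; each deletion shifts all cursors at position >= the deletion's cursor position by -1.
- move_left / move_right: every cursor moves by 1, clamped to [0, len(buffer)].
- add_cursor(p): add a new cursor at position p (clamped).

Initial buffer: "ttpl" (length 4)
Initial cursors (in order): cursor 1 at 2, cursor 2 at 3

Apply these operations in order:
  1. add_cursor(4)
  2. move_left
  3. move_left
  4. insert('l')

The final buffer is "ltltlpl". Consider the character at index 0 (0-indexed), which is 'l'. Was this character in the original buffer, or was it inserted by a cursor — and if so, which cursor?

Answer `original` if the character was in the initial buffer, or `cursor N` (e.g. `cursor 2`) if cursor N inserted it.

After op 1 (add_cursor(4)): buffer="ttpl" (len 4), cursors c1@2 c2@3 c3@4, authorship ....
After op 2 (move_left): buffer="ttpl" (len 4), cursors c1@1 c2@2 c3@3, authorship ....
After op 3 (move_left): buffer="ttpl" (len 4), cursors c1@0 c2@1 c3@2, authorship ....
After op 4 (insert('l')): buffer="ltltlpl" (len 7), cursors c1@1 c2@3 c3@5, authorship 1.2.3..
Authorship (.=original, N=cursor N): 1 . 2 . 3 . .
Index 0: author = 1

Answer: cursor 1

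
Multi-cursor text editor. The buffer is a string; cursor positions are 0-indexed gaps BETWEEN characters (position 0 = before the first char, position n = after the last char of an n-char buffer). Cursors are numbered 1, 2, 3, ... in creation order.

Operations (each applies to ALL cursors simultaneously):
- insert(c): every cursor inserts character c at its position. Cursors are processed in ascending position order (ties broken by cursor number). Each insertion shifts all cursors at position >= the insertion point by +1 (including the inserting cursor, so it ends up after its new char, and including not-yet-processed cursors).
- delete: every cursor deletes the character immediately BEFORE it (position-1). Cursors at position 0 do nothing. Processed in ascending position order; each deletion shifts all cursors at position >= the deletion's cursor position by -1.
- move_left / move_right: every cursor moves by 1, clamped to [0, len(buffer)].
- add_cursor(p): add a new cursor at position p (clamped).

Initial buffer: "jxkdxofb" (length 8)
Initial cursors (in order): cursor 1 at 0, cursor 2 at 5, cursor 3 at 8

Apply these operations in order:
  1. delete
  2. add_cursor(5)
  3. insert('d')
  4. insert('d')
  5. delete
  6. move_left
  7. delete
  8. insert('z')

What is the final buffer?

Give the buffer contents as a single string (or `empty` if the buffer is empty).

Answer: zdjxkzdzdzd

Derivation:
After op 1 (delete): buffer="jxkdof" (len 6), cursors c1@0 c2@4 c3@6, authorship ......
After op 2 (add_cursor(5)): buffer="jxkdof" (len 6), cursors c1@0 c2@4 c4@5 c3@6, authorship ......
After op 3 (insert('d')): buffer="djxkddodfd" (len 10), cursors c1@1 c2@6 c4@8 c3@10, authorship 1....2.4.3
After op 4 (insert('d')): buffer="ddjxkdddoddfdd" (len 14), cursors c1@2 c2@8 c4@11 c3@14, authorship 11....22.44.33
After op 5 (delete): buffer="djxkddodfd" (len 10), cursors c1@1 c2@6 c4@8 c3@10, authorship 1....2.4.3
After op 6 (move_left): buffer="djxkddodfd" (len 10), cursors c1@0 c2@5 c4@7 c3@9, authorship 1....2.4.3
After op 7 (delete): buffer="djxkddd" (len 7), cursors c1@0 c2@4 c4@5 c3@6, authorship 1...243
After op 8 (insert('z')): buffer="zdjxkzdzdzd" (len 11), cursors c1@1 c2@6 c4@8 c3@10, authorship 11...224433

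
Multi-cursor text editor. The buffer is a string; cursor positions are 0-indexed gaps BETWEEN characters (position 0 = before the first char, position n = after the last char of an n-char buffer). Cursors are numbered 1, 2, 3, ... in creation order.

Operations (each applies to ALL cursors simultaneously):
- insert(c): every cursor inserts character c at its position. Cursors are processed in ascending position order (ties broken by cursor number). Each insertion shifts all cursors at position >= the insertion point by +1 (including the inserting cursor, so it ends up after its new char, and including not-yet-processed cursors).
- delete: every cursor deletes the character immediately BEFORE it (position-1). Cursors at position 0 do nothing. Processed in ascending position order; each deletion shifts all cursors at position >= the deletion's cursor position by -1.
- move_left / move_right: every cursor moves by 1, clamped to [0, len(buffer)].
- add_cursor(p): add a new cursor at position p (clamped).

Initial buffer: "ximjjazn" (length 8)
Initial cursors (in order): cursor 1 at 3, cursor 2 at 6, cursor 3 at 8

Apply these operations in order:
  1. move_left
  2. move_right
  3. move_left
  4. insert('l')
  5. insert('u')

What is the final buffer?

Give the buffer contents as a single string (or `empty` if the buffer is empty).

Answer: xilumjjluazlun

Derivation:
After op 1 (move_left): buffer="ximjjazn" (len 8), cursors c1@2 c2@5 c3@7, authorship ........
After op 2 (move_right): buffer="ximjjazn" (len 8), cursors c1@3 c2@6 c3@8, authorship ........
After op 3 (move_left): buffer="ximjjazn" (len 8), cursors c1@2 c2@5 c3@7, authorship ........
After op 4 (insert('l')): buffer="xilmjjlazln" (len 11), cursors c1@3 c2@7 c3@10, authorship ..1...2..3.
After op 5 (insert('u')): buffer="xilumjjluazlun" (len 14), cursors c1@4 c2@9 c3@13, authorship ..11...22..33.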